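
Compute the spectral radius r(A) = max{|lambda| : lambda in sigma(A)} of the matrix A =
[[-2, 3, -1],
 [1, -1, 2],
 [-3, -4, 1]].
r(A) ≈ 3.7372

The eigenvalues of A are the roots of its characteristic polynomial. With M = A (coefficients from the trace, the sum of principal 2x2 minors, and det A):
  p(λ) = det(λ I - M) = λ^3 + 2λ^2 + λ + 28.
No integer candidate from the rational root theorem (±divisors of 28) is a root, so the roots are irrational. The cubic discriminant is Δ = -21056 < 0, so there is one real root and a complex-conjugate pair. p(-4) = -8 and p(-3) = 16 have opposite signs, so a root lies in (-4, -3); Newton's method refines it to λ ≈ -3.7372. Dividing out (λ - (-3.7372)) leaves approximately λ^2 - 1.7372λ + 7.4922. For λ^2 - 1.7372λ + 7.4922 the discriminant is -26.9511. It is negative, so the remaining roots are the complex-conjugate pair λ ≈ 0.8686 ± 2.5957i. Their product equals the constant term, so |λ|^2 ≈ 7.4922 and |λ| ≈ 2.7372.
Thus the eigenvalues (to 4 decimals) are -3.7372 (modulus 3.7372); 0.8686 ± 2.5957i (modulus 2.7372). The spectral radius is the largest modulus: r(A) ≈ 3.7372. (Cross-check: r(A) ≤ ||A||_2 ≈ 5.5309; equality holds whenever A is normal, though it can also hold for some non-normal A.)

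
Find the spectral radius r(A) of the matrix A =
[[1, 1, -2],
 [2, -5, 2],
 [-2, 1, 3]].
r(A) ≈ 5.713

The eigenvalues of A are the roots of its characteristic polynomial. With M = A (coefficients from the trace, the sum of principal 2x2 minors, and det A):
  p(λ) = det(λ I - M) = λ^3 + λ^2 - 25λ + 11.
No integer candidate from the rational root theorem (±divisors of 11) is a root, so the roots are irrational. The cubic discriminant is Δ = 54864 > 0, so there are three distinct real roots. p(-6) = -19 and p(-5) = 36 have opposite signs, so a root lies in (-6, -5); Newton's method refines it to λ ≈ -5.713. p(0) = 11 and p(1) = -12 have opposite signs, so a root lies in (0, 1); Newton's method refines it to λ ≈ 0.4519. p(4) = -9 and p(5) = 36 have opposite signs, so a root lies in (4, 5); Newton's method refines it to λ ≈ 4.2611. Check (Vieta): the three roots sum to -1, matching tr M = -1.
Thus the eigenvalues (to 4 decimals) are -5.713 (modulus 5.713); 0.4519 (modulus 0.4519); 4.2611 (modulus 4.2611). The spectral radius is the largest modulus: r(A) ≈ 5.713. (Cross-check: r(A) ≤ ||A||_2 ≈ 5.8983; equality holds whenever A is normal, though it can also hold for some non-normal A.)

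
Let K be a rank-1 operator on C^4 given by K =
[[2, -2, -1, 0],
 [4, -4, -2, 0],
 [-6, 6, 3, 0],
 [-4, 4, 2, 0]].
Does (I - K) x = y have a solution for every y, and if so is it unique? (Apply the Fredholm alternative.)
(I - K) is singular (det(I - K) = 0, i.e. 1 ∈ sigma(K)). (I - K) x = y is solvable iff y ⊥ ker((I - K)^*) = span{(2, -2, -1, 0)}, i.e. iff 2y_1 - 2y_2 - y_3 = 0. When solvable, the solutions are x = y + c·(1, 2, -3, -2), c arbitrary (ker(I - K) = span{(1, 2, -3, -2)}, dimension 1).

K has rank 1, so it is an outer product K = u v^T: every row of K is a multiple of one row vector. Reading off the entries, u = (1, 2, -3, -2) and v = (2, -2, -1, 0) (row i of K equals u_i·v^T). A rank-one matrix u v^T satisfies K u = u (v·u) and kills the (3)-dimensional subspace v^⊥, so its characteristic polynomial is lambda^3 (lambda - v·u) with v·u = tr K = 1. Hence the eigenvalues of I - K are 1 (multiplicity 3) and 1 - (1) = 0, so det(I - K) = 0. (Direct check: I - K =
[[-1, 2, 1, 0],
 [-4, 5, 2, 0],
 [6, -6, -2, 0],
 [4, -4, -2, 1]]
has determinant 0.) So 1 is an eigenvalue of K and (I - K) is not invertible. The finite-dimensional Fredholm alternative says: either (I - K) is invertible, or ker(I - K) ≠ {0} and then range(I - K) = ker((I - K)^*)^⊥, with dim ker(I - K) = dim ker((I - K)^*). We are in the second case, so we need both kernels. Kernel of I - K: (I - K) u = u - u (v·u) = u - u = 0, so ker(I - K) = span{u} = span{(1, 2, -3, -2)} (it is exactly 1-dimensional because rank(I - K) = 3). Kernel of the adjoint: K is real, so (I - K)^* = I - K^T = I - v u^T, and (I - v u^T) v = v - v (u·v) = 0; hence ker((I - K)^*) = span{v} = span{(2, -2, -1, 0)}. Therefore (I - K) x = y is solvable iff <y, v> = 0, i.e. iff 2y_1 - 2y_2 - y_3 = 0. When this holds, K y = u (v·y) = 0, so (I - K) y = y and x = y is a particular solution; the full solution set is the line x = y + c·u = y + c·(1, 2, -3, -2), c ∈ C.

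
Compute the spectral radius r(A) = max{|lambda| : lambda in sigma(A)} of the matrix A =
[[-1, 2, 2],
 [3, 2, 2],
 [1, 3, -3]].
r(A) = (1 + sqrt(65))/2 ≈ 4.5311

The eigenvalues of A are the roots of its characteristic polynomial. With M = A (coefficients from the trace, the sum of principal 2x2 minors, and det A):
  p(λ) = det(λ I - M) = λ^3 + 2λ^2 - 19λ - 48.
By the rational root theorem any rational root is an integer divisor of 48. Testing λ = -3: p(-3) = -27 + 18 + 57 - 48 = 0, so λ = -3 is a root. Dividing out (λ + 3) leaves p(λ) = (λ + 3)(λ^2 - λ - 16). For λ^2 - λ - 16 the discriminant is 65. It is nonnegative but not a perfect square, so the roots are real and irrational: λ = (1 ± sqrt(65))/2 ≈ 4.5311, -3.5311.
Thus the eigenvalues (to 4 decimals) are 4.5311 (modulus 4.5311); -3.5311 (modulus 3.5311); -3 (modulus 3). The spectral radius is the largest modulus: r(A) = (1 + sqrt(65))/2 ≈ 4.5311. (Cross-check: r(A) ≤ ||A||_2 ≈ 4.6512; equality holds whenever A is normal, though it can also hold for some non-normal A.)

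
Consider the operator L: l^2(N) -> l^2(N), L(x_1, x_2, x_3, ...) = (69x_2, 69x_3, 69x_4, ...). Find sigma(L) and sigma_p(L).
sigma(L) = closed disk {z in C : |z| ≤ 69}; sigma_p(L) = open disk {z in C : |z| < 69}

Note L = 69·V where V is the unit left shift (V x)_k = x_{k+1}; so sigma(L) = 69·sigma(V) and ||L|| = 69||V||. ||L x||^2 = 4761sum_{k≥2} |x_k|^2 ≤ 4761||x||^2, with equality on {x : x_1 = 0}, so ||L|| = 69. For any lambda with |lambda| < 69, set r = lambda/69 (|r| < 1); the vector x = (1, r, r^2, ...) is in l^2 and satisfies L x = 69(r, r^2, ...) = lambda x, so lambda is an eigenvalue. On the boundary |lambda| = 69 the geometric series diverges, so no l^2 eigenvector exists, but these lambda lie in the approximate point spectrum. Hence sigma(L) is the closed disk of radius 69 and sigma_p(L) is the open disk.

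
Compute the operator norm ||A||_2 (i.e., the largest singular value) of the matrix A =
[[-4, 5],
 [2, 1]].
||A||_2 = sqrt((46 + sqrt(1332))/2) ≈ 6.4225 (= sqrt(largest eigenvalue of A^T A))

||A||_2 = sigma_max(A) = sqrt(lambda_max(A^T A)). Form the symmetric matrix M = A^T A =
[[20, -18],
 [-18, 26]].
Its characteristic polynomial (trace, determinant of M give the coefficients) is
  p(λ) = det(λ I - M) = λ^2 - 46λ + 196.
For λ^2 - 46λ + 196 the discriminant is 1332. It is nonnegative but not a perfect square, so the roots are real and irrational: λ = (46 ± sqrt(1332))/2 ≈ 41.2483, 4.7517.
So the eigenvalues of A^T A are ≈ 4.7517, 41.2483 (all ≥ 0, as they must be for A^T A). The largest is λ_max = (46 + sqrt(1332))/2 ≈ 41.2483, hence ||A||_2 = sqrt(λ_max) = sqrt((46 + sqrt(1332))/2) ≈ 6.4225.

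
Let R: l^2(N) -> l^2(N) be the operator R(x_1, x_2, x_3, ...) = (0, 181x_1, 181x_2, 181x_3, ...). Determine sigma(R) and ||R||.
sigma(R) = closed disk {z in C : |z| ≤ 181}; ||R|| = 181

Note R = 181·U where U is the unit right shift (U x)_k = x_{k-1} (with x_0 := 0); so ||R|| = 181||U|| and sigma(R) = 181·sigma(U). ||R x||^2 = sum_{k≥1} |181x_k|^2 = 32761||x||^2, so ||R|| = 181 and sigma(R) ⊂ {|z| ≤ 181}. For any |lambda| < 181, the equation (R - lambda I) x = 0 forces x_1 = 0, then 181x_k = lambda x_{k+1} ⇒ x = 0, so R has no eigenvalues. But (R - lambda I) is not surjective for |lambda| < 181: solving (R - lambda I) x = e_1 would require x_n proportional to (lambda/181)^(-n), which is not in l^2. So every |lambda| < 181 lies in the residual spectrum. The boundary |lambda| = 181 is in the approximate point spectrum (the spectrum is closed). Hence sigma(R) is the closed disk of radius 181.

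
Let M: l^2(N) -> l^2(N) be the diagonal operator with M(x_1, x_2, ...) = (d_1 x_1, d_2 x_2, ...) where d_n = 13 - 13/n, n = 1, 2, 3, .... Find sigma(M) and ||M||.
sigma(M) = {13 - 13/n : n ≥ 1} ∪ {13}; ||M|| = 13

A bounded diagonal operator on l^2 with diagonal entries d_n has spectrum equal to the closure of {d_n : n ≥ 1}: every d_n is an eigenvalue (with eigenvector e_n), so {d_n} ⊂ sigma(M); the spectrum is closed, so its closure is too; and for lambda not in the closure, (M - lambda I) has bounded inverse (the diagonal entries 1/(d_n - lambda) are bounded). For our sequence d_n = 13 - 13/n, n = 1, 2, 3, ...:
  - {d_n} = {13 - 13/n : n ≥ 1}; the only limit point is 13
  - closure = {13 - 13/n : n ≥ 1} ∪ {13}
For the norm: a diagonal operator has ||M|| = sup_n |d_n|. Here d_n = 13 - 13/n increases monotonically from d_1 = 0 toward 13, with all terms in [0, 13); so sup_n |d_n| = 13 (the supremum is the limit, not attained). So ||M|| = 13.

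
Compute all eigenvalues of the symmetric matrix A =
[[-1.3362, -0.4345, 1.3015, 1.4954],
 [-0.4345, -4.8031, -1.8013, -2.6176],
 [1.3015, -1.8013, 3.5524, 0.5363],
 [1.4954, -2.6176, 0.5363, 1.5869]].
sigma(A) ≈ {-6, -2, 2, 5}

A is real symmetric, so its spectrum consists of real eigenvalues. Expanding the characteristic polynomial of the displayed matrix gives
  det(λ I - A) = p(λ) = λ^4 + (1)λ^3 + (-34)λ^2 + (-4)λ + (119.9919).
Solving p(λ) = 0 yields eigenvalues ≈ -6, -2, 2, 5. (A is shown rounded to 4 decimals, so these recover the underlying integer eigenvalues to within that precision.)
Verification: the trace of A = -1 equals the sum of eigenvalues -1, and det(A) ≈ 119.9919 matches the eigenvalue product 120.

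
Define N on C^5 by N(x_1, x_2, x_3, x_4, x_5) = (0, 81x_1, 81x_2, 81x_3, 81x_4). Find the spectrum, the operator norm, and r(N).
sigma(N) = {0}; ||N|| = 81; r(N) = 0. (N is nilpotent with N^5 = 0.)

On C^5, N is a strictly lower-triangular matrix with 81 on the subdiagonal and zeros elsewhere, so its characteristic polynomial is lambda^5 and every eigenvalue is 0: sigma(N) = {0}. For the operator norm, N e_i = 81e_{i+1} for i = 1, ..., 4 and N e_5 = 0, so the singular values of N are 81 (with multiplicity 4) and 0; hence ||N|| = 81. The spectral radius r(N) = max|lambda| = 0. Note ||N|| > r(N) — characteristic of non-normal nilpotent operators. Indeed N^5 = 0.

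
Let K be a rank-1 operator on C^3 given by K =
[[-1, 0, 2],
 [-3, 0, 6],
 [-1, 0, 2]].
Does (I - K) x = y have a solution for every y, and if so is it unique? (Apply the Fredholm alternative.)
(I - K) is singular (det(I - K) = 0, i.e. 1 ∈ sigma(K)). (I - K) x = y is solvable iff y ⊥ ker((I - K)^*) = span{(-1, 0, 2)}, i.e. iff -y_1 + 2y_3 = 0. When solvable, the solutions are x = y + c·(1, 3, 1), c arbitrary (ker(I - K) = span{(1, 3, 1)}, dimension 1).

K has rank 1, so it is an outer product K = u v^T: every row of K is a multiple of one row vector. Reading off the entries, u = (1, 3, 1) and v = (-1, 0, 2) (row i of K equals u_i·v^T). A rank-one matrix u v^T satisfies K u = u (v·u) and kills the (2)-dimensional subspace v^⊥, so its characteristic polynomial is lambda^2 (lambda - v·u) with v·u = tr K = 1. Hence the eigenvalues of I - K are 1 (multiplicity 2) and 1 - (1) = 0, so det(I - K) = 0. (Direct check: I - K =
[[2, 0, -2],
 [3, 1, -6],
 [1, 0, -1]]
has determinant 0.) So 1 is an eigenvalue of K and (I - K) is not invertible. The finite-dimensional Fredholm alternative says: either (I - K) is invertible, or ker(I - K) ≠ {0} and then range(I - K) = ker((I - K)^*)^⊥, with dim ker(I - K) = dim ker((I - K)^*). We are in the second case, so we need both kernels. Kernel of I - K: (I - K) u = u - u (v·u) = u - u = 0, so ker(I - K) = span{u} = span{(1, 3, 1)} (it is exactly 1-dimensional because rank(I - K) = 2). Kernel of the adjoint: K is real, so (I - K)^* = I - K^T = I - v u^T, and (I - v u^T) v = v - v (u·v) = 0; hence ker((I - K)^*) = span{v} = span{(-1, 0, 2)}. Therefore (I - K) x = y is solvable iff <y, v> = 0, i.e. iff -y_1 + 2y_3 = 0. When this holds, K y = u (v·y) = 0, so (I - K) y = y and x = y is a particular solution; the full solution set is the line x = y + c·u = y + c·(1, 3, 1), c ∈ C.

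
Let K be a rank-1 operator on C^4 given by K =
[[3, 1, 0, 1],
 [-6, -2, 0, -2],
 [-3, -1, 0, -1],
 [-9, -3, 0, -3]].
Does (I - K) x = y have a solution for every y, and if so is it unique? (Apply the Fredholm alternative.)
(I - K) is invertible (det(I - K) = 3 ≠ 0), so for every y in C^4 the equation (I - K) x = y has a unique solution.

K has rank 1, so it is an outer product K = u v^T: every row of K is a multiple of one row vector. Reading off the entries, u = (-1, 2, 1, 3) and v = (-3, -1, 0, -1) (row i of K equals u_i·v^T). A rank-one matrix u v^T satisfies K u = u (v·u) and kills the (3)-dimensional subspace v^⊥, so its characteristic polynomial is lambda^3 (lambda - v·u) with v·u = tr K = -2. Hence the eigenvalues of I - K are 1 (multiplicity 3) and 1 - (-2) = 3, so det(I - K) = 3. (Direct check: I - K =
[[-2, -1, 0, -1],
 [6, 3, 0, 2],
 [3, 1, 1, 1],
 [9, 3, 0, 4]]
has determinant 3.) The finite-dimensional Fredholm alternative says: either (I - K) is invertible, or ker(I - K) ≠ {0} and then range(I - K) = ker((I - K)^*)^⊥, with dim ker(I - K) = dim ker((I - K)^*). Since det(I - K) ≠ 0, 1 is not an eigenvalue of K and ker(I - K) = {0}, so we are in the first case: for every y there is a unique x = (I - K)^(-1) y. Explicitly, by the Sherman–Morrison formula, (I - u v^T)^(-1) = I + u v^T/(1 - v·u), i.e. (I - K)^(-1) = I + K/(3).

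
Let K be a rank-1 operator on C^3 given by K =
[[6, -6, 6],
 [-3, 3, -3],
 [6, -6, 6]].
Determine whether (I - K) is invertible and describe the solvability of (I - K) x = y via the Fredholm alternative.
(I - K) is invertible (det(I - K) = -14 ≠ 0), so for every y in C^3 the equation (I - K) x = y has a unique solution.

K has rank 1, so it is an outer product K = u v^T: every row of K is a multiple of one row vector. Reading off the entries, u = (2, -1, 2) and v = (3, -3, 3) (row i of K equals u_i·v^T). A rank-one matrix u v^T satisfies K u = u (v·u) and kills the (2)-dimensional subspace v^⊥, so its characteristic polynomial is lambda^2 (lambda - v·u) with v·u = tr K = 15. Hence the eigenvalues of I - K are 1 (multiplicity 2) and 1 - (15) = -14, so det(I - K) = -14. (Direct check: I - K =
[[-5, 6, -6],
 [3, -2, 3],
 [-6, 6, -5]]
has determinant -14.) The finite-dimensional Fredholm alternative says: either (I - K) is invertible, or ker(I - K) ≠ {0} and then range(I - K) = ker((I - K)^*)^⊥, with dim ker(I - K) = dim ker((I - K)^*). Since det(I - K) ≠ 0, 1 is not an eigenvalue of K and ker(I - K) = {0}, so we are in the first case: for every y there is a unique x = (I - K)^(-1) y. Explicitly, by the Sherman–Morrison formula, (I - u v^T)^(-1) = I + u v^T/(1 - v·u), i.e. (I - K)^(-1) = I + K/(-14).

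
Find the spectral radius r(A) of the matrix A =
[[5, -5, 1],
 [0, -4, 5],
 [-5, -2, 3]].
r(A) ≈ 6.5324

The eigenvalues of A are the roots of its characteristic polynomial. With M = A (coefficients from the trace, the sum of principal 2x2 minors, and det A):
  p(λ) = det(λ I - M) = λ^3 - 4λ^2 - 2λ - 95.
No integer candidate from the rational root theorem (±divisors of 95) is a root, so the roots are irrational. The cubic discriminant is Δ = -281579 < 0, so there is one real root and a complex-conjugate pair. p(6) = -35 and p(7) = 38 have opposite signs, so a root lies in (6, 7); Newton's method refines it to λ ≈ 6.5324. Dividing out (λ - (6.5324)) leaves approximately λ^2 + 2.5324λ + 14.5428. For λ^2 + 2.5324λ + 14.5428 the discriminant is -51.7582. It is negative, so the remaining roots are the complex-conjugate pair λ ≈ -1.2662 ± 3.5972i. Their product equals the constant term, so |λ|^2 ≈ 14.5428 and |λ| ≈ 3.8135.
Thus the eigenvalues (to 4 decimals) are 6.5324 (modulus 6.5324); -1.2662 ± 3.5972i (modulus 3.8135). The spectral radius is the largest modulus: r(A) ≈ 6.5324. (Cross-check: r(A) ≤ ||A||_2 ≈ 8.5293; equality holds whenever A is normal, though it can also hold for some non-normal A.)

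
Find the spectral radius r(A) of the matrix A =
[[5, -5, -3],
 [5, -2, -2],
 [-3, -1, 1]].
r(A) ≈ 2.478

The eigenvalues of A are the roots of its characteristic polynomial. With M = A (coefficients from the trace, the sum of principal 2x2 minors, and det A):
  p(λ) = det(λ I - M) = λ^3 - 4λ^2 + 7λ - 8.
No integer candidate from the rational root theorem (±divisors of 8) is a root, so the roots are irrational. The cubic discriminant is Δ = -332 < 0, so there is one real root and a complex-conjugate pair. p(2) = -2 and p(3) = 4 have opposite signs, so a root lies in (2, 3); Newton's method refines it to λ ≈ 2.478. Dividing out (λ - (2.478)) leaves approximately λ^2 - 1.522λ + 3.2285. For λ^2 - 1.522λ + 3.2285 the discriminant is -10.5972. It is negative, so the remaining roots are the complex-conjugate pair λ ≈ 0.761 ± 1.6277i. Their product equals the constant term, so |λ|^2 ≈ 3.2285 and |λ| ≈ 1.7968.
Thus the eigenvalues (to 4 decimals) are 2.478 (modulus 2.478); 0.761 ± 1.6277i (modulus 1.7968). The spectral radius is the largest modulus: r(A) ≈ 2.478. (Cross-check: r(A) ≤ ||A||_2 ≈ 9.6726; equality holds whenever A is normal, though it can also hold for some non-normal A.)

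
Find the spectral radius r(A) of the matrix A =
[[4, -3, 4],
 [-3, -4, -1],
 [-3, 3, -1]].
r(A) ≈ 5.1062

The eigenvalues of A are the roots of its characteristic polynomial. With M = A (coefficients from the trace, the sum of principal 2x2 minors, and det A):
  p(λ) = det(λ I - M) = λ^3 + λ^2 - 10λ + 56.
No integer candidate from the rational root theorem (±divisors of 56) is a root, so the roots are irrational. The cubic discriminant is Δ = -90876 < 0, so there is one real root and a complex-conjugate pair. p(-6) = -64 and p(-5) = 6 have opposite signs, so a root lies in (-6, -5); Newton's method refines it to λ ≈ -5.1062. Dividing out (λ - (-5.1062)) leaves approximately λ^2 - 4.1062λ + 10.9671. For λ^2 - 4.1062λ + 10.9671 the discriminant is -27.0074. It is negative, so the remaining roots are the complex-conjugate pair λ ≈ 2.0531 ± 2.5984i. Their product equals the constant term, so |λ|^2 ≈ 10.9671 and |λ| ≈ 3.3117.
Thus the eigenvalues (to 4 decimals) are -5.1062 (modulus 5.1062); 2.0531 ± 2.5984i (modulus 3.3117). The spectral radius is the largest modulus: r(A) ≈ 5.1062. (Cross-check: r(A) ≤ ||A||_2 ≈ 7.5813; equality holds whenever A is normal, though it can also hold for some non-normal A.)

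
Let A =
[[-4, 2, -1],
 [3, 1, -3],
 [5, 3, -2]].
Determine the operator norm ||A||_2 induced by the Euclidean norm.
||A||_2 ≈ 7.7023 (= sqrt(largest eigenvalue of A^T A))

||A||_2 = sigma_max(A) = sqrt(lambda_max(A^T A)). Form the symmetric matrix M = A^T A =
[[50, 10, -15],
 [10, 14, -11],
 [-15, -11, 14]].
Its characteristic polynomial (trace, sum of principal 2x2 minors, determinant of M give the coefficients) is
  p(λ) = det(λ I - M) = λ^3 - 78λ^2 + 1150λ - 2500.
No integer candidate from the rational root theorem (±divisors of 2500) is a root, so the roots are irrational. The cubic discriminant is Δ = 1084820000 > 0, so there are three distinct real roots. p(2) = -504 and p(3) = 275 have opposite signs, so a root lies in (2, 3); Newton's method refines it to λ ≈ 2.6258. p(16) = 28 and p(17) = -579 have opposite signs, so a root lies in (16, 17); Newton's method refines it to λ ≈ 16.0483. p(59) = -789 and p(60) = 1700 have opposite signs, so a root lies in (59, 60); Newton's method refines it to λ ≈ 59.3258. Check (Vieta): the three roots sum to 78, matching tr M = 78.
So the eigenvalues of A^T A are ≈ 2.6258, 16.0483, 59.3258 (all ≥ 0, as they must be for A^T A). The largest is λ_max ≈ 59.3258, hence ||A||_2 = sqrt(λ_max) ≈ 7.7023.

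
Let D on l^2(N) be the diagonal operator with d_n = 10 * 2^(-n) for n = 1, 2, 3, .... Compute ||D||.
||D|| = 5 (attained at n = 1)

For D diagonal, ||D|| = sup_n |d_n|. The sequence d_n = 10 * 2^(-n) is positive and strictly decreasing (ratio 2^(-1) < 1), so the supremum is d_1 = 10/2 = 5. Hence ||D|| = 5.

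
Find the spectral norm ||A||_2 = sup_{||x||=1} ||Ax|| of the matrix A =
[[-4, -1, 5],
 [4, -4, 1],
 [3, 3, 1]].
||A||_2 ≈ 6.984 (= sqrt(largest eigenvalue of A^T A))

||A||_2 = sigma_max(A) = sqrt(lambda_max(A^T A)). Form the symmetric matrix M = A^T A =
[[41, -3, -13],
 [-3, 26, -6],
 [-13, -6, 27]].
Its characteristic polynomial (trace, sum of principal 2x2 minors, determinant of M give the coefficients) is
  p(λ) = det(λ I - M) = λ^3 - 94λ^2 + 2661λ - 22201.
No integer candidate from the rational root theorem (±divisors of 22201) is a root, so the roots are irrational. The cubic discriminant is Δ = 88683281 > 0, so there are three distinct real roots. p(15) = -61 and p(16) = 407 have opposite signs, so a root lies in (15, 16); Newton's method refines it to λ ≈ 15.1196. p(30) = 29 and p(31) = -253 have opposite signs, so a root lies in (30, 31); Newton's method refines it to λ ≈ 30.1038. p(48) = -457 and p(49) = 143 have opposite signs, so a root lies in (48, 49); Newton's method refines it to λ ≈ 48.7766. Check (Vieta): the three roots sum to 94, matching tr M = 94.
So the eigenvalues of A^T A are ≈ 15.1196, 30.1038, 48.7766 (all ≥ 0, as they must be for A^T A). The largest is λ_max ≈ 48.7766, hence ||A||_2 = sqrt(λ_max) ≈ 6.984.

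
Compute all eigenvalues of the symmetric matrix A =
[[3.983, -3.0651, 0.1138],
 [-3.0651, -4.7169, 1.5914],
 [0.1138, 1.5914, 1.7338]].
sigma(A) ≈ {-6, 2, 5}

A is real symmetric, so its spectrum consists of real eigenvalues. Expanding the characteristic polynomial of the displayed matrix gives
  det(λ I - A) = p(λ) = λ^3 + (-1)λ^2 + (-32)λ + (59.9987).
Solving p(λ) = 0 yields eigenvalues ≈ -6, 2, 5. (A is shown rounded to 4 decimals, so these recover the underlying integer eigenvalues to within that precision.)
Verification: the trace of A = 1 equals the sum of eigenvalues 1, and det(A) ≈ -59.9987 matches the eigenvalue product -60.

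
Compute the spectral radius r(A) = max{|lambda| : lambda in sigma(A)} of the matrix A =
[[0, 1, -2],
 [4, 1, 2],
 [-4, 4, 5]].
r(A) ≈ 6.7272

The eigenvalues of A are the roots of its characteristic polynomial. With M = A (coefficients from the trace, the sum of principal 2x2 minors, and det A):
  p(λ) = det(λ I - M) = λ^3 - 6λ^2 - 15λ + 68.
No integer candidate from the rational root theorem (±divisors of 68) is a root, so the roots are irrational. The cubic discriminant is Δ = 65664 > 0, so there are three distinct real roots. p(-4) = -32 and p(-3) = 32 have opposite signs, so a root lies in (-4, -3); Newton's method refines it to λ ≈ -3.5637. p(2) = 22 and p(3) = -4 have opposite signs, so a root lies in (2, 3); Newton's method refines it to λ ≈ 2.8365. p(6) = -22 and p(7) = 12 have opposite signs, so a root lies in (6, 7); Newton's method refines it to λ ≈ 6.7272. Check (Vieta): the three roots sum to 6, matching tr M = 6.
Thus the eigenvalues (to 4 decimals) are -3.5637 (modulus 3.5637); 2.8365 (modulus 2.8365); 6.7272 (modulus 6.7272). The spectral radius is the largest modulus: r(A) ≈ 6.7272. (Cross-check: r(A) ≤ ||A||_2 ≈ 7.5998; equality holds whenever A is normal, though it can also hold for some non-normal A.)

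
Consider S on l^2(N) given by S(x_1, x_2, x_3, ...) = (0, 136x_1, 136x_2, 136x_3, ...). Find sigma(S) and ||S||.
sigma(S) = closed disk {z in C : |z| ≤ 136}; ||S|| = 136

Note S = 136·U where U is the unit right shift (U x)_k = x_{k-1} (with x_0 := 0); so ||S|| = 136||U|| and sigma(S) = 136·sigma(U). ||S x||^2 = sum_{k≥1} |136x_k|^2 = 18496||x||^2, so ||S|| = 136 and sigma(S) ⊂ {|z| ≤ 136}. For any |lambda| < 136, the equation (S - lambda I) x = 0 forces x_1 = 0, then 136x_k = lambda x_{k+1} ⇒ x = 0, so S has no eigenvalues. But (S - lambda I) is not surjective for |lambda| < 136: solving (S - lambda I) x = e_1 would require x_n proportional to (lambda/136)^(-n), which is not in l^2. So every |lambda| < 136 lies in the residual spectrum. The boundary |lambda| = 136 is in the approximate point spectrum (the spectrum is closed). Hence sigma(S) is the closed disk of radius 136.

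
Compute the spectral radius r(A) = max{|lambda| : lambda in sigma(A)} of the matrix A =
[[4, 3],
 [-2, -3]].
r(A) = 3

The eigenvalues of A are the roots of its characteristic polynomial. With M = A (coefficients from the trace and determinant):
  p(λ) = det(λ I - M) = λ^2 - λ - 6.
For λ^2 - λ - 6 the discriminant is 25. It is a perfect square (5^2), so the roots are rational: λ = (1 ± 5)/2 = 3, -2.
Thus the eigenvalues (to 4 decimals) are 3 (modulus 3); -2 (modulus 2). The spectral radius is the largest modulus: r(A) = 3. (Cross-check: r(A) ≤ ||A||_2 ≈ 6.085; equality holds whenever A is normal, though it can also hold for some non-normal A.)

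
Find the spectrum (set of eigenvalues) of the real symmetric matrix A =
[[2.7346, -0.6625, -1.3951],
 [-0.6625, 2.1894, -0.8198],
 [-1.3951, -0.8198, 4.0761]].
sigma(A) ≈ {1, 3, 5}

A is real symmetric, so its spectrum consists of real eigenvalues. Expanding the characteristic polynomial of the displayed matrix gives
  det(λ I - A) = p(λ) = λ^3 + (-9)λ^2 + (23)λ + (-15).
Solving p(λ) = 0 yields eigenvalues ≈ 1, 3, 5. (A is shown rounded to 4 decimals, so these recover the underlying integer eigenvalues to within that precision.)
Verification: the trace of A = 9 equals the sum of eigenvalues 9, and det(A) ≈ 15.0006 matches the eigenvalue product 15.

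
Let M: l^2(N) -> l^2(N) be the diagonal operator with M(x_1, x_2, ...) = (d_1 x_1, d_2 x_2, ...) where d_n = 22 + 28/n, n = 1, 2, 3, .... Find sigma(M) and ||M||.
sigma(M) = {22 + 28/n : n ≥ 1} ∪ {22}; ||M|| = 50

A bounded diagonal operator on l^2 with diagonal entries d_n has spectrum equal to the closure of {d_n : n ≥ 1}: every d_n is an eigenvalue (with eigenvector e_n), so {d_n} ⊂ sigma(M); the spectrum is closed, so its closure is too; and for lambda not in the closure, (M - lambda I) has bounded inverse (the diagonal entries 1/(d_n - lambda) are bounded). For our sequence d_n = 22 + 28/n, n = 1, 2, 3, ...:
  - {d_n} = {22 + 28/n : n ≥ 1}; the only limit point is 22
  - closure = {22 + 28/n : n ≥ 1} ∪ {22}
For the norm: a diagonal operator has ||M|| = sup_n |d_n|. Here d_n = 22 + 28/n is positive and decreasing, so sup_n |d_n| = d_1 = 22 + 28 = 50. So ||M|| = 50.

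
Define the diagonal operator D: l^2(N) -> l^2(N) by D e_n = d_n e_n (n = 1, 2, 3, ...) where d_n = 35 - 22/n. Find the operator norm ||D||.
||D|| = 35

For a diagonal operator on l^2 with entries d_n, ||D|| = sup_n |d_n|. Here d_1 = 13, d_2 = 24, ..., and d_n = 35 - 22/n increases monotonically toward 35. All terms lie in [13, 35), so |d_n| = d_n and the supremum is the limit 35, which is not attained by any individual d_n. Hence ||D|| = 35.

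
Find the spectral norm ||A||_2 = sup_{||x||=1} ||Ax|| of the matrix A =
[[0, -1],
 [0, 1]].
||A||_2 = sqrt(2) ≈ 1.4142 (= sqrt(largest eigenvalue of A^T A))

||A||_2 = sigma_max(A) = sqrt(lambda_max(A^T A)). Form the symmetric matrix M = A^T A =
[[0, 0],
 [0, 2]].
Its characteristic polynomial (trace, determinant of M give the coefficients) is
  p(λ) = det(λ I - M) = λ^2 - 2λ.
For λ^2 - 2λ the discriminant is 4. It is a perfect square (2^2), so the roots are rational: λ = (2 ± 2)/2 = 2, 0.
So the eigenvalues of A^T A are ≈ 0, 2 (all ≥ 0, as they must be for A^T A). The largest is λ_max = 2, hence ||A||_2 = sqrt(λ_max) = sqrt(2) ≈ 1.4142.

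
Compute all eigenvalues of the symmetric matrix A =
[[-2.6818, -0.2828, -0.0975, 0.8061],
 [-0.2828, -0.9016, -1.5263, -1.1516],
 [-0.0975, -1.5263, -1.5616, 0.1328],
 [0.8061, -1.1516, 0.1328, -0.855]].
sigma(A) ≈ {-3, -1, 1} (-3 with multiplicity 2)

A is real symmetric, so its spectrum consists of real eigenvalues. Expanding the characteristic polynomial of the displayed matrix gives
  det(λ I - A) = p(λ) = λ^4 + (6)λ^3 + (8)λ^2 + (-6)λ + (-9).
Solving p(λ) = 0 yields eigenvalues ≈ -3, -3, -1, 1. (A is shown rounded to 4 decimals, so these recover the underlying integer eigenvalues to within that precision.)
Verification: the trace of A = -6 equals the sum of eigenvalues -6, and det(A) ≈ -8.9999 matches the eigenvalue product -9.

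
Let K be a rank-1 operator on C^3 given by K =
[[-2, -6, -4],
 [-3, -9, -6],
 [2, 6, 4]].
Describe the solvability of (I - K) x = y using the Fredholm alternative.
(I - K) is invertible (det(I - K) = 8 ≠ 0), so for every y in C^3 the equation (I - K) x = y has a unique solution.

K has rank 1, so it is an outer product K = u v^T: every row of K is a multiple of one row vector. Reading off the entries, u = (2, 3, -2) and v = (-1, -3, -2) (row i of K equals u_i·v^T). A rank-one matrix u v^T satisfies K u = u (v·u) and kills the (2)-dimensional subspace v^⊥, so its characteristic polynomial is lambda^2 (lambda - v·u) with v·u = tr K = -7. Hence the eigenvalues of I - K are 1 (multiplicity 2) and 1 - (-7) = 8, so det(I - K) = 8. (Direct check: I - K =
[[3, 6, 4],
 [3, 10, 6],
 [-2, -6, -3]]
has determinant 8.) The finite-dimensional Fredholm alternative says: either (I - K) is invertible, or ker(I - K) ≠ {0} and then range(I - K) = ker((I - K)^*)^⊥, with dim ker(I - K) = dim ker((I - K)^*). Since det(I - K) ≠ 0, 1 is not an eigenvalue of K and ker(I - K) = {0}, so we are in the first case: for every y there is a unique x = (I - K)^(-1) y. Explicitly, by the Sherman–Morrison formula, (I - u v^T)^(-1) = I + u v^T/(1 - v·u), i.e. (I - K)^(-1) = I + K/(8).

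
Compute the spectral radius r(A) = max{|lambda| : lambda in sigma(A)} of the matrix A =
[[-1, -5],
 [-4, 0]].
r(A) = 5

The eigenvalues of A are the roots of its characteristic polynomial. With M = A (coefficients from the trace and determinant):
  p(λ) = det(λ I - M) = λ^2 + λ - 20.
For λ^2 + λ - 20 the discriminant is 81. It is a perfect square (9^2), so the roots are rational: λ = (-1 ± 9)/2 = 4, -5.
Thus the eigenvalues (to 4 decimals) are 4 (modulus 4); -5 (modulus 5). The spectral radius is the largest modulus: r(A) = 5. (Cross-check: r(A) ≤ ||A||_2 ≈ 5.2348; equality holds whenever A is normal, though it can also hold for some non-normal A.)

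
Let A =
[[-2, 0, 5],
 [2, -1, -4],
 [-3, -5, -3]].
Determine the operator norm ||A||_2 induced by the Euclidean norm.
||A||_2 ≈ 7.7808 (= sqrt(largest eigenvalue of A^T A))

||A||_2 = sigma_max(A) = sqrt(lambda_max(A^T A)). Form the symmetric matrix M = A^T A =
[[17, 13, -9],
 [13, 26, 19],
 [-9, 19, 50]].
Its characteristic polynomial (trace, sum of principal 2x2 minors, determinant of M give the coefficients) is
  p(λ) = det(λ I - M) = λ^3 - 93λ^2 + 1981λ - 961.
No integer candidate from the rational root theorem (±divisors of 961) is a root, so the roots are irrational. The cubic discriminant is Δ = 2915140784 > 0, so there are three distinct real roots. p(0) = -961 and p(1) = 928 have opposite signs, so a root lies in (0, 1); Newton's method refines it to λ ≈ 0.4966. p(31) = 868 and p(32) = -33 have opposite signs, so a root lies in (31, 32); Newton's method refines it to λ ≈ 31.9633. p(60) = -901 and p(61) = 808 have opposite signs, so a root lies in (60, 61); Newton's method refines it to λ ≈ 60.5401. Check (Vieta): the three roots sum to 93, matching tr M = 93.
So the eigenvalues of A^T A are ≈ 0.4966, 31.9633, 60.5401 (all ≥ 0, as they must be for A^T A). The largest is λ_max ≈ 60.5401, hence ||A||_2 = sqrt(λ_max) ≈ 7.7808.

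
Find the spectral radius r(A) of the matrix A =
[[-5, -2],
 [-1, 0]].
r(A) = (5 + sqrt(33))/2 ≈ 5.3723

The eigenvalues of A are the roots of its characteristic polynomial. With M = A (coefficients from the trace and determinant):
  p(λ) = det(λ I - M) = λ^2 + 5λ - 2.
For λ^2 + 5λ - 2 the discriminant is 33. It is nonnegative but not a perfect square, so the roots are real and irrational: λ = (-5 ± sqrt(33))/2 ≈ 0.3723, -5.3723.
Thus the eigenvalues (to 4 decimals) are 0.3723 (modulus 0.3723); -5.3723 (modulus 5.3723). The spectral radius is the largest modulus: r(A) = (5 + sqrt(33))/2 ≈ 5.3723. (Cross-check: r(A) ≤ ||A||_2 ≈ 5.465; equality holds whenever A is normal, though it can also hold for some non-normal A.)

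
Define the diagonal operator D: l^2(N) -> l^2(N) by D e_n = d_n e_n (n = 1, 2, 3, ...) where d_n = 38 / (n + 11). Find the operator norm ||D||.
||D|| = 19/6 (attained at n = 1)

For D diagonal, ||D|| = sup_n |d_n| = sup_n 38/(n + 11). This is positive and strictly decreasing in n, so the supremum is attained at n = 1: d_1 = 38/(1 + 11) = 19/6. Hence ||D|| = 19/6.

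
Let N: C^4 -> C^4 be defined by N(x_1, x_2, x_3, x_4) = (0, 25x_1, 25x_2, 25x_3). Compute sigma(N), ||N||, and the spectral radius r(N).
sigma(N) = {0}; ||N|| = 25; r(N) = 0. (N is nilpotent with N^4 = 0.)

On C^4, N is a strictly lower-triangular matrix with 25 on the subdiagonal and zeros elsewhere, so its characteristic polynomial is lambda^4 and every eigenvalue is 0: sigma(N) = {0}. For the operator norm, N e_i = 25e_{i+1} for i = 1, ..., 3 and N e_4 = 0, so the singular values of N are 25 (with multiplicity 3) and 0; hence ||N|| = 25. The spectral radius r(N) = max|lambda| = 0. Note ||N|| > r(N) — characteristic of non-normal nilpotent operators. Indeed N^4 = 0.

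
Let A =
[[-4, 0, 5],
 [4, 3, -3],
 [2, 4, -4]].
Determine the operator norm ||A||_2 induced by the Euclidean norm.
||A||_2 ≈ 9.8843 (= sqrt(largest eigenvalue of A^T A))

||A||_2 = sigma_max(A) = sqrt(lambda_max(A^T A)). Form the symmetric matrix M = A^T A =
[[36, 20, -40],
 [20, 25, -25],
 [-40, -25, 50]].
Its characteristic polynomial (trace, sum of principal 2x2 minors, determinant of M give the coefficients) is
  p(λ) = det(λ I - M) = λ^3 - 111λ^2 + 1325λ - 2500.
No integer candidate from the rational root theorem (±divisors of 2500) is a root, so the roots are irrational. The cubic discriminant is Δ = 5099558125 > 0, so there are three distinct real roots. p(2) = -286 and p(3) = 503 have opposite signs, so a root lies in (2, 3); Newton's method refines it to λ ≈ 2.3333. p(10) = 650 and p(11) = -25 have opposite signs, so a root lies in (10, 11); Newton's method refines it to λ ≈ 10.9667. p(97) = -5701 and p(98) = 2498 have opposite signs, so a root lies in (97, 98); Newton's method refines it to λ ≈ 97.7. Check (Vieta): the three roots sum to 111, matching tr M = 111.
So the eigenvalues of A^T A are ≈ 2.3333, 10.9667, 97.7 (all ≥ 0, as they must be for A^T A). The largest is λ_max ≈ 97.7, hence ||A||_2 = sqrt(λ_max) ≈ 9.8843.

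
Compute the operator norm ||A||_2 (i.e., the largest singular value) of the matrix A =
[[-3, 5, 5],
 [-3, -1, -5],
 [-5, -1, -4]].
||A||_2 ≈ 9.4885 (= sqrt(largest eigenvalue of A^T A))

||A||_2 = sigma_max(A) = sqrt(lambda_max(A^T A)). Form the symmetric matrix M = A^T A =
[[43, -7, 20],
 [-7, 27, 34],
 [20, 34, 66]].
Its characteristic polynomial (trace, sum of principal 2x2 minors, determinant of M give the coefficients) is
  p(λ) = det(λ I - M) = λ^3 - 136λ^2 + 4176λ - 3364.
No integer candidate from the rational root theorem (±divisors of 3364) is a root, so the roots are irrational. The cubic discriminant is Δ = 31486784336 > 0, so there are three distinct real roots. p(0) = -3364 and p(1) = 677 have opposite signs, so a root lies in (0, 1); Newton's method refines it to λ ≈ 0.8277. p(45) = 281 and p(46) = -1708 have opposite signs, so a root lies in (45, 46); Newton's method refines it to λ ≈ 45.1413. p(90) = -124 and p(91) = 4007 have opposite signs, so a root lies in (90, 91); Newton's method refines it to λ ≈ 90.031. Check (Vieta): the three roots sum to 136, matching tr M = 136.
So the eigenvalues of A^T A are ≈ 0.8277, 45.1413, 90.031 (all ≥ 0, as they must be for A^T A). The largest is λ_max ≈ 90.031, hence ||A||_2 = sqrt(λ_max) ≈ 9.4885.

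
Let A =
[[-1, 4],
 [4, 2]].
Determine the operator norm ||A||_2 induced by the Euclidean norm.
||A||_2 = sqrt((37 + sqrt(73))/2) ≈ 4.772 (= sqrt(largest eigenvalue of A^T A))

||A||_2 = sigma_max(A) = sqrt(lambda_max(A^T A)). Form the symmetric matrix M = A^T A =
[[17, 4],
 [4, 20]].
Its characteristic polynomial (trace, determinant of M give the coefficients) is
  p(λ) = det(λ I - M) = λ^2 - 37λ + 324.
For λ^2 - 37λ + 324 the discriminant is 73. It is nonnegative but not a perfect square, so the roots are real and irrational: λ = (37 ± sqrt(73))/2 ≈ 22.772, 14.228.
So the eigenvalues of A^T A are ≈ 14.228, 22.772 (all ≥ 0, as they must be for A^T A). The largest is λ_max = (37 + sqrt(73))/2 ≈ 22.772, hence ||A||_2 = sqrt(λ_max) = sqrt((37 + sqrt(73))/2) ≈ 4.772.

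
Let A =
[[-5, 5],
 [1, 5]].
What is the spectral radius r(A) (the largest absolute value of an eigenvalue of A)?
r(A) = sqrt(120)/2 ≈ 5.4772

The eigenvalues of A are the roots of its characteristic polynomial. With M = A (coefficients from the trace and determinant):
  p(λ) = det(λ I - M) = λ^2 - 30.
For λ^2 - 30 the discriminant is 120. It is nonnegative but not a perfect square, so the roots are real and irrational: λ = ± sqrt(120)/2 ≈ 5.4772, -5.4772.
Thus the eigenvalues (to 4 decimals) are 5.4772 (modulus 5.4772); -5.4772 (modulus 5.4772). The spectral radius is the largest modulus: r(A) = sqrt(120)/2 ≈ 5.4772. (Cross-check: r(A) ≤ ||A||_2 ≈ 7.831; equality holds whenever A is normal, though it can also hold for some non-normal A.)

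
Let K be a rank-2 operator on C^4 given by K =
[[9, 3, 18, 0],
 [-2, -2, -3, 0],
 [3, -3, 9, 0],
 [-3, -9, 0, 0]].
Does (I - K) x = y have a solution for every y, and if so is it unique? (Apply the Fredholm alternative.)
(I - K) is invertible (det(I - K) = -27 ≠ 0), so for every y in C^4 the equation (I - K) x = y has a unique solution.

K has rank 2 and factors as K = U V^T = u1 v1^T + u2 v2^T with u1 = (3, -1, 0, -3), v1 = (2, 2, 3, 0), u2 = (3, 0, 3, 3), v2 = (1, -1, 3, 0) (multiplying out reproduces the displayed K). The nonzero eigenvalues of U V^T coincide with those of the 2 x 2 matrix G = V^T U = [[v1·u1, v1·u2], [v2·u1, v2·u2]] = [[4, 15], [4, 12]], and by the Sylvester determinant identity det(I_4 - U V^T) = det(I_2 - V^T U) = det([[-3, -15], [-4, -11]]) = (-3)(-11) - (-15)(-4) = -27. (Direct check: I - K =
[[-8, -3, -18, 0],
 [2, 3, 3, 0],
 [-3, 3, -8, 0],
 [3, 9, 0, 1]]
has determinant -27.) The finite-dimensional Fredholm alternative says: either (I - K) is invertible, or ker(I - K) ≠ {0} and then range(I - K) = ker((I - K)^*)^⊥, with dim ker(I - K) = dim ker((I - K)^*). Since det(I - K) ≠ 0, 1 is not an eigenvalue of K and ker(I - K) = {0}, so we are in the first case: for every y there is a unique x = (I - K)^(-1) y. (Explicitly, by the Woodbury identity, (I - U V^T)^(-1) = I + U (I_2 - G)^(-1) V^T.)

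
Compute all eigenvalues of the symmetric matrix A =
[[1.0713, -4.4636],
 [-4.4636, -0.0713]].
sigma(A) ≈ {-4, 5}

A is real symmetric, so its spectrum consists of real eigenvalues. Expanding the characteristic polynomial of the displayed matrix gives
  det(λ I - A) = p(λ) = λ^2 + (-1)λ + (-20).
Solving p(λ) = 0 yields eigenvalues ≈ -4, 5. (A is shown rounded to 4 decimals, so these recover the underlying integer eigenvalues to within that precision.)
Verification: the trace of A = 1 equals the sum of eigenvalues 1, and det(A) ≈ -20.0001 matches the eigenvalue product -20.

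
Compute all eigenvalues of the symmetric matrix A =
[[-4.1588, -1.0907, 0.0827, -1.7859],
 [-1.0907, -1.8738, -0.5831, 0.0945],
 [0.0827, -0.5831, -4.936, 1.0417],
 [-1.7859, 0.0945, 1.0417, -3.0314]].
sigma(A) ≈ {-6, -5, -2, -1}

A is real symmetric, so its spectrum consists of real eigenvalues. Expanding the characteristic polynomial of the displayed matrix gives
  det(λ I - A) = p(λ) = λ^4 + (14)λ^3 + (65)λ^2 + (112)λ + (60).
Solving p(λ) = 0 yields eigenvalues ≈ -6, -5, -2, -1. (A is shown rounded to 4 decimals, so these recover the underlying integer eigenvalues to within that precision.)
Verification: the trace of A = -14 equals the sum of eigenvalues -14, and det(A) ≈ 59.9996 matches the eigenvalue product 60.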